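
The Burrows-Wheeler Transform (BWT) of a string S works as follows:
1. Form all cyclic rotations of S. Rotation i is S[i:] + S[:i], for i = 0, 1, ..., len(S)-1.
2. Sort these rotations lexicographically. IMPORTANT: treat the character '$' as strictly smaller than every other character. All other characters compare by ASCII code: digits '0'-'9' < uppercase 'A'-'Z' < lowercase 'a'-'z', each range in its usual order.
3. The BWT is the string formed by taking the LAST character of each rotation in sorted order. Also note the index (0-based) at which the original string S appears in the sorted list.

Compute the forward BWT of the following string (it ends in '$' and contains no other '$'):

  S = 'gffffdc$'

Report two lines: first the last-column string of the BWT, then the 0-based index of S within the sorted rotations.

All 8 rotations (rotation i = S[i:]+S[:i]):
  rot[0] = gffffdc$
  rot[1] = ffffdc$g
  rot[2] = fffdc$gf
  rot[3] = ffdc$gff
  rot[4] = fdc$gfff
  rot[5] = dc$gffff
  rot[6] = c$gffffd
  rot[7] = $gffffdc
Sorted (with $ < everything):
  sorted[0] = $gffffdc  (last char: 'c')
  sorted[1] = c$gffffd  (last char: 'd')
  sorted[2] = dc$gffff  (last char: 'f')
  sorted[3] = fdc$gfff  (last char: 'f')
  sorted[4] = ffdc$gff  (last char: 'f')
  sorted[5] = fffdc$gf  (last char: 'f')
  sorted[6] = ffffdc$g  (last char: 'g')
  sorted[7] = gffffdc$  (last char: '$')
Last column: cdffffg$
Original string S is at sorted index 7

Answer: cdffffg$
7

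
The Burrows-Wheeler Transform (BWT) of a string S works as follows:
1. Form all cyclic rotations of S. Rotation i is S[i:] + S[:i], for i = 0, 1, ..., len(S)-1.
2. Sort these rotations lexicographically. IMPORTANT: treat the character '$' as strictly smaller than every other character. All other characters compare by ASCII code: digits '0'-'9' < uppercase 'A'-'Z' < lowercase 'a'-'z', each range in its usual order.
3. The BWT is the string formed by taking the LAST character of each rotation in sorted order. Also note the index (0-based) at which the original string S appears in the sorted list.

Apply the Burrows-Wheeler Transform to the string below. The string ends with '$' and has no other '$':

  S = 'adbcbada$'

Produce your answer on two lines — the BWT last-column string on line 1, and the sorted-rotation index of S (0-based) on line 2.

All 9 rotations (rotation i = S[i:]+S[:i]):
  rot[0] = adbcbada$
  rot[1] = dbcbada$a
  rot[2] = bcbada$ad
  rot[3] = cbada$adb
  rot[4] = bada$adbc
  rot[5] = ada$adbcb
  rot[6] = da$adbcba
  rot[7] = a$adbcbad
  rot[8] = $adbcbada
Sorted (with $ < everything):
  sorted[0] = $adbcbada  (last char: 'a')
  sorted[1] = a$adbcbad  (last char: 'd')
  sorted[2] = ada$adbcb  (last char: 'b')
  sorted[3] = adbcbada$  (last char: '$')
  sorted[4] = bada$adbc  (last char: 'c')
  sorted[5] = bcbada$ad  (last char: 'd')
  sorted[6] = cbada$adb  (last char: 'b')
  sorted[7] = da$adbcba  (last char: 'a')
  sorted[8] = dbcbada$a  (last char: 'a')
Last column: adb$cdbaa
Original string S is at sorted index 3

Answer: adb$cdbaa
3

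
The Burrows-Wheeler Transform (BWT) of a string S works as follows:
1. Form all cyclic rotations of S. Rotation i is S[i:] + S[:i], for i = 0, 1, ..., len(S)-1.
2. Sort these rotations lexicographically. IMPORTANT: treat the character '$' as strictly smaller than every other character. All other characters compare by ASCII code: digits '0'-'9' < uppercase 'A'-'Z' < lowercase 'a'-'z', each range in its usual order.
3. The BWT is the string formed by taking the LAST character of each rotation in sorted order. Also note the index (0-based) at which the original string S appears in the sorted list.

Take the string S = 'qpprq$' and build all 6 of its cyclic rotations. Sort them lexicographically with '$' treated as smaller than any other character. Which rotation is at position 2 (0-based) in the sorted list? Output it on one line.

All 6 rotations (rotation i = S[i:]+S[:i]):
  rot[0] = qpprq$
  rot[1] = pprq$q
  rot[2] = prq$qp
  rot[3] = rq$qpp
  rot[4] = q$qppr
  rot[5] = $qpprq
Sorted (with $ < everything):
  sorted[0] = $qpprq
  sorted[1] = pprq$q
  sorted[2] = prq$qp
  sorted[3] = q$qppr
  sorted[4] = qpprq$
  sorted[5] = rq$qpp
sorted[2] = prq$qp

Answer: prq$qp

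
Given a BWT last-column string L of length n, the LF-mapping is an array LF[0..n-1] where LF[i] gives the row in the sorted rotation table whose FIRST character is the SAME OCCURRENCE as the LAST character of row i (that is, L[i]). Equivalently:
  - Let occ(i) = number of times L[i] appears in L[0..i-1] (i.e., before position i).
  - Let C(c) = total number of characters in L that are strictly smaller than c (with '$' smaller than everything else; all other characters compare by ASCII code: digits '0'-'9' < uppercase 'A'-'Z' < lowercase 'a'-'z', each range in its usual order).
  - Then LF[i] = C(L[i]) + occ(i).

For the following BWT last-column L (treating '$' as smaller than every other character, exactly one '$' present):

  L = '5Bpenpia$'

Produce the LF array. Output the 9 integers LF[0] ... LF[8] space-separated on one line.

Answer: 1 2 7 4 6 8 5 3 0

Derivation:
Char counts: '$':1, '5':1, 'B':1, 'a':1, 'e':1, 'i':1, 'n':1, 'p':2
C (first-col start): C('$')=0, C('5')=1, C('B')=2, C('a')=3, C('e')=4, C('i')=5, C('n')=6, C('p')=7
L[0]='5': occ=0, LF[0]=C('5')+0=1+0=1
L[1]='B': occ=0, LF[1]=C('B')+0=2+0=2
L[2]='p': occ=0, LF[2]=C('p')+0=7+0=7
L[3]='e': occ=0, LF[3]=C('e')+0=4+0=4
L[4]='n': occ=0, LF[4]=C('n')+0=6+0=6
L[5]='p': occ=1, LF[5]=C('p')+1=7+1=8
L[6]='i': occ=0, LF[6]=C('i')+0=5+0=5
L[7]='a': occ=0, LF[7]=C('a')+0=3+0=3
L[8]='$': occ=0, LF[8]=C('$')+0=0+0=0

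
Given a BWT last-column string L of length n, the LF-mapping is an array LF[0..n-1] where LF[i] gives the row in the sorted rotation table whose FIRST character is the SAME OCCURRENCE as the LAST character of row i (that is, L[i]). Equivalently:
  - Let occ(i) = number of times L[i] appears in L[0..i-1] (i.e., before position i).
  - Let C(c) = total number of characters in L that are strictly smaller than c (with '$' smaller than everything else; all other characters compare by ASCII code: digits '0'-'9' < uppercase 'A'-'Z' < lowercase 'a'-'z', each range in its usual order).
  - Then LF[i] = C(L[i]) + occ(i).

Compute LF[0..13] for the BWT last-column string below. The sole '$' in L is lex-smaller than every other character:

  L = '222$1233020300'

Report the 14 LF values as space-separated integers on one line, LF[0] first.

Answer: 6 7 8 0 5 9 11 12 1 10 2 13 3 4

Derivation:
Char counts: '$':1, '0':4, '1':1, '2':5, '3':3
C (first-col start): C('$')=0, C('0')=1, C('1')=5, C('2')=6, C('3')=11
L[0]='2': occ=0, LF[0]=C('2')+0=6+0=6
L[1]='2': occ=1, LF[1]=C('2')+1=6+1=7
L[2]='2': occ=2, LF[2]=C('2')+2=6+2=8
L[3]='$': occ=0, LF[3]=C('$')+0=0+0=0
L[4]='1': occ=0, LF[4]=C('1')+0=5+0=5
L[5]='2': occ=3, LF[5]=C('2')+3=6+3=9
L[6]='3': occ=0, LF[6]=C('3')+0=11+0=11
L[7]='3': occ=1, LF[7]=C('3')+1=11+1=12
L[8]='0': occ=0, LF[8]=C('0')+0=1+0=1
L[9]='2': occ=4, LF[9]=C('2')+4=6+4=10
L[10]='0': occ=1, LF[10]=C('0')+1=1+1=2
L[11]='3': occ=2, LF[11]=C('3')+2=11+2=13
L[12]='0': occ=2, LF[12]=C('0')+2=1+2=3
L[13]='0': occ=3, LF[13]=C('0')+3=1+3=4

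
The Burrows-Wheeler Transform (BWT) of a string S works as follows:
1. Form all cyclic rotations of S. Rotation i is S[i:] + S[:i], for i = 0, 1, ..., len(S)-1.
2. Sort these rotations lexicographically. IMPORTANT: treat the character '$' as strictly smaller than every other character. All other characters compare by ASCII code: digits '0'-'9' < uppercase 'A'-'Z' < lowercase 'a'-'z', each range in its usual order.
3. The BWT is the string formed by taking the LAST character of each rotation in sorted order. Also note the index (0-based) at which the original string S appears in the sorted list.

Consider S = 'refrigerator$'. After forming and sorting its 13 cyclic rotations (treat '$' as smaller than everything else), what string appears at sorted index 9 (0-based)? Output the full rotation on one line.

All 13 rotations (rotation i = S[i:]+S[:i]):
  rot[0] = refrigerator$
  rot[1] = efrigerator$r
  rot[2] = frigerator$re
  rot[3] = rigerator$ref
  rot[4] = igerator$refr
  rot[5] = gerator$refri
  rot[6] = erator$refrig
  rot[7] = rator$refrige
  rot[8] = ator$refriger
  rot[9] = tor$refrigera
  rot[10] = or$refrigerat
  rot[11] = r$refrigerato
  rot[12] = $refrigerator
Sorted (with $ < everything):
  sorted[0] = $refrigerator
  sorted[1] = ator$refriger
  sorted[2] = efrigerator$r
  sorted[3] = erator$refrig
  sorted[4] = frigerator$re
  sorted[5] = gerator$refri
  sorted[6] = igerator$refr
  sorted[7] = or$refrigerat
  sorted[8] = r$refrigerato
  sorted[9] = rator$refrige
  sorted[10] = refrigerator$
  sorted[11] = rigerator$ref
  sorted[12] = tor$refrigera
sorted[9] = rator$refrige

Answer: rator$refrige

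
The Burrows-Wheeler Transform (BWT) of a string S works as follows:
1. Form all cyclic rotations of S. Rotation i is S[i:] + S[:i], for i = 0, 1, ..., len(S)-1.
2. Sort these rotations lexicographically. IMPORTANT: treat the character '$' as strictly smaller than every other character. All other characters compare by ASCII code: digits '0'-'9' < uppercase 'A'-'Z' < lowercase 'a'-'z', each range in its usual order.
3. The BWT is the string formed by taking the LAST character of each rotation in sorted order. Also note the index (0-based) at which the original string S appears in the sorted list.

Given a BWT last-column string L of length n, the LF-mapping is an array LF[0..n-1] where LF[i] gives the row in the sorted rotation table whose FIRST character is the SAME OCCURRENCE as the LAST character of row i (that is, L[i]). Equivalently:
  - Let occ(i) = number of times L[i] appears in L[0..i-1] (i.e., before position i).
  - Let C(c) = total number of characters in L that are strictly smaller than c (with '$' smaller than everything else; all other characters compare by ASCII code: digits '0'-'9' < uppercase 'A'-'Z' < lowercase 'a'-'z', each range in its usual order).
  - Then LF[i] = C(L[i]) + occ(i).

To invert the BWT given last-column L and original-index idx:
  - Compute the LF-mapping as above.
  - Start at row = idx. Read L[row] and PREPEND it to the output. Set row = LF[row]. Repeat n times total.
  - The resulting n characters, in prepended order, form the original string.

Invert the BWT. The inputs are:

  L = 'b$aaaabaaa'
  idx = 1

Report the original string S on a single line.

LF mapping: 8 0 1 2 3 4 9 5 6 7
Walk LF starting at row 1, prepending L[row]:
  step 1: row=1, L[1]='$', prepend. Next row=LF[1]=0
  step 2: row=0, L[0]='b', prepend. Next row=LF[0]=8
  step 3: row=8, L[8]='a', prepend. Next row=LF[8]=6
  step 4: row=6, L[6]='b', prepend. Next row=LF[6]=9
  step 5: row=9, L[9]='a', prepend. Next row=LF[9]=7
  step 6: row=7, L[7]='a', prepend. Next row=LF[7]=5
  step 7: row=5, L[5]='a', prepend. Next row=LF[5]=4
  step 8: row=4, L[4]='a', prepend. Next row=LF[4]=3
  step 9: row=3, L[3]='a', prepend. Next row=LF[3]=2
  step 10: row=2, L[2]='a', prepend. Next row=LF[2]=1
Reversed output: aaaaaabab$

Answer: aaaaaabab$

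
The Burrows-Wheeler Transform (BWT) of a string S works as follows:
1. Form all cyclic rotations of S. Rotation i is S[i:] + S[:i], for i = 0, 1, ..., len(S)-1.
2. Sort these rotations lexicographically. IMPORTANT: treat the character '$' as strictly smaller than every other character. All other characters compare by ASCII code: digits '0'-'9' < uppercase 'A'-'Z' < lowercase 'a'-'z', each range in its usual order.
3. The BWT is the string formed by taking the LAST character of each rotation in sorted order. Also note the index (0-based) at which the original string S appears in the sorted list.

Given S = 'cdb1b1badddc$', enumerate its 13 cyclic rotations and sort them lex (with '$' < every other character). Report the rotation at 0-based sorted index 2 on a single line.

All 13 rotations (rotation i = S[i:]+S[:i]):
  rot[0] = cdb1b1badddc$
  rot[1] = db1b1badddc$c
  rot[2] = b1b1badddc$cd
  rot[3] = 1b1badddc$cdb
  rot[4] = b1badddc$cdb1
  rot[5] = 1badddc$cdb1b
  rot[6] = badddc$cdb1b1
  rot[7] = adddc$cdb1b1b
  rot[8] = dddc$cdb1b1ba
  rot[9] = ddc$cdb1b1bad
  rot[10] = dc$cdb1b1badd
  rot[11] = c$cdb1b1baddd
  rot[12] = $cdb1b1badddc
Sorted (with $ < everything):
  sorted[0] = $cdb1b1badddc
  sorted[1] = 1b1badddc$cdb
  sorted[2] = 1badddc$cdb1b
  sorted[3] = adddc$cdb1b1b
  sorted[4] = b1b1badddc$cd
  sorted[5] = b1badddc$cdb1
  sorted[6] = badddc$cdb1b1
  sorted[7] = c$cdb1b1baddd
  sorted[8] = cdb1b1badddc$
  sorted[9] = db1b1badddc$c
  sorted[10] = dc$cdb1b1badd
  sorted[11] = ddc$cdb1b1bad
  sorted[12] = dddc$cdb1b1ba
sorted[2] = 1badddc$cdb1b

Answer: 1badddc$cdb1b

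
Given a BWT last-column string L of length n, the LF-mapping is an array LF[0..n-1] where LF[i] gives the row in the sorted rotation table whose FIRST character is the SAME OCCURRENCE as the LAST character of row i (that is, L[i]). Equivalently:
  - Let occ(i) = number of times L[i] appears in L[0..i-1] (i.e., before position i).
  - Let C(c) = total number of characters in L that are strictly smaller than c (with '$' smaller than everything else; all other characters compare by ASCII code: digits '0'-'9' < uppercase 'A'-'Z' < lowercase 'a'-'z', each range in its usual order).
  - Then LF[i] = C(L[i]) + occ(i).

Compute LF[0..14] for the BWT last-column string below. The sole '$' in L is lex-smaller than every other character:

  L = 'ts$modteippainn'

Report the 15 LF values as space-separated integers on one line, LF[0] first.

Char counts: '$':1, 'a':1, 'd':1, 'e':1, 'i':2, 'm':1, 'n':2, 'o':1, 'p':2, 's':1, 't':2
C (first-col start): C('$')=0, C('a')=1, C('d')=2, C('e')=3, C('i')=4, C('m')=6, C('n')=7, C('o')=9, C('p')=10, C('s')=12, C('t')=13
L[0]='t': occ=0, LF[0]=C('t')+0=13+0=13
L[1]='s': occ=0, LF[1]=C('s')+0=12+0=12
L[2]='$': occ=0, LF[2]=C('$')+0=0+0=0
L[3]='m': occ=0, LF[3]=C('m')+0=6+0=6
L[4]='o': occ=0, LF[4]=C('o')+0=9+0=9
L[5]='d': occ=0, LF[5]=C('d')+0=2+0=2
L[6]='t': occ=1, LF[6]=C('t')+1=13+1=14
L[7]='e': occ=0, LF[7]=C('e')+0=3+0=3
L[8]='i': occ=0, LF[8]=C('i')+0=4+0=4
L[9]='p': occ=0, LF[9]=C('p')+0=10+0=10
L[10]='p': occ=1, LF[10]=C('p')+1=10+1=11
L[11]='a': occ=0, LF[11]=C('a')+0=1+0=1
L[12]='i': occ=1, LF[12]=C('i')+1=4+1=5
L[13]='n': occ=0, LF[13]=C('n')+0=7+0=7
L[14]='n': occ=1, LF[14]=C('n')+1=7+1=8

Answer: 13 12 0 6 9 2 14 3 4 10 11 1 5 7 8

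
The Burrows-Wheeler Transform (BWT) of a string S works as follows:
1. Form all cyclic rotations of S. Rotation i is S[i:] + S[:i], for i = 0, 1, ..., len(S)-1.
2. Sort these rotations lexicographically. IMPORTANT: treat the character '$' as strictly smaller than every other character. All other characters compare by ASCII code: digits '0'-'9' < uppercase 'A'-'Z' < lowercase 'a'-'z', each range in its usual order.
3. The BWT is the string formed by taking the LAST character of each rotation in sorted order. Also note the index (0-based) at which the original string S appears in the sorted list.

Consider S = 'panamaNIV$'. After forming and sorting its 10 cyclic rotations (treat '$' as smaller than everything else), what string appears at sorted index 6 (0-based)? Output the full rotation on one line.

Answer: anamaNIV$p

Derivation:
All 10 rotations (rotation i = S[i:]+S[:i]):
  rot[0] = panamaNIV$
  rot[1] = anamaNIV$p
  rot[2] = namaNIV$pa
  rot[3] = amaNIV$pan
  rot[4] = maNIV$pana
  rot[5] = aNIV$panam
  rot[6] = NIV$panama
  rot[7] = IV$panamaN
  rot[8] = V$panamaNI
  rot[9] = $panamaNIV
Sorted (with $ < everything):
  sorted[0] = $panamaNIV
  sorted[1] = IV$panamaN
  sorted[2] = NIV$panama
  sorted[3] = V$panamaNI
  sorted[4] = aNIV$panam
  sorted[5] = amaNIV$pan
  sorted[6] = anamaNIV$p
  sorted[7] = maNIV$pana
  sorted[8] = namaNIV$pa
  sorted[9] = panamaNIV$
sorted[6] = anamaNIV$p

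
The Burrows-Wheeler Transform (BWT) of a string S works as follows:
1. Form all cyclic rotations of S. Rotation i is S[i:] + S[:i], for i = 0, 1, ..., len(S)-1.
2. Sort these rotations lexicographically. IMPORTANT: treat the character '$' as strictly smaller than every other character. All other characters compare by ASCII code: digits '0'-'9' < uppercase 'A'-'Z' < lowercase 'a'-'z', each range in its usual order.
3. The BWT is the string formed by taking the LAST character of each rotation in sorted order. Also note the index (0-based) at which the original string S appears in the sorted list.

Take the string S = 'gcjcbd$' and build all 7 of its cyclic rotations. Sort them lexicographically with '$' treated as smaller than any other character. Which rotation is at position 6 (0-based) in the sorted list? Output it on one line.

Answer: jcbd$gc

Derivation:
All 7 rotations (rotation i = S[i:]+S[:i]):
  rot[0] = gcjcbd$
  rot[1] = cjcbd$g
  rot[2] = jcbd$gc
  rot[3] = cbd$gcj
  rot[4] = bd$gcjc
  rot[5] = d$gcjcb
  rot[6] = $gcjcbd
Sorted (with $ < everything):
  sorted[0] = $gcjcbd
  sorted[1] = bd$gcjc
  sorted[2] = cbd$gcj
  sorted[3] = cjcbd$g
  sorted[4] = d$gcjcb
  sorted[5] = gcjcbd$
  sorted[6] = jcbd$gc
sorted[6] = jcbd$gc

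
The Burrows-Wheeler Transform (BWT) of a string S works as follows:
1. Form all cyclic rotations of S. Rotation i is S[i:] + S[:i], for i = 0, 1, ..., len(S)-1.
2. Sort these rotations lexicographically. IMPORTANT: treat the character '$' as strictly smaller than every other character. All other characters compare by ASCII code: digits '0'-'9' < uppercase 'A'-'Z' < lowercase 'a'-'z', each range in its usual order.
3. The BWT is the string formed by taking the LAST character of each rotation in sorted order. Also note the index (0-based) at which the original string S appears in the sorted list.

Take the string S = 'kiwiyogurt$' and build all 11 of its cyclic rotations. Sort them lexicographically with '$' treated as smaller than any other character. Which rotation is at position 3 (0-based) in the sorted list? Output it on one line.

Answer: iyogurt$kiw

Derivation:
All 11 rotations (rotation i = S[i:]+S[:i]):
  rot[0] = kiwiyogurt$
  rot[1] = iwiyogurt$k
  rot[2] = wiyogurt$ki
  rot[3] = iyogurt$kiw
  rot[4] = yogurt$kiwi
  rot[5] = ogurt$kiwiy
  rot[6] = gurt$kiwiyo
  rot[7] = urt$kiwiyog
  rot[8] = rt$kiwiyogu
  rot[9] = t$kiwiyogur
  rot[10] = $kiwiyogurt
Sorted (with $ < everything):
  sorted[0] = $kiwiyogurt
  sorted[1] = gurt$kiwiyo
  sorted[2] = iwiyogurt$k
  sorted[3] = iyogurt$kiw
  sorted[4] = kiwiyogurt$
  sorted[5] = ogurt$kiwiy
  sorted[6] = rt$kiwiyogu
  sorted[7] = t$kiwiyogur
  sorted[8] = urt$kiwiyog
  sorted[9] = wiyogurt$ki
  sorted[10] = yogurt$kiwi
sorted[3] = iyogurt$kiw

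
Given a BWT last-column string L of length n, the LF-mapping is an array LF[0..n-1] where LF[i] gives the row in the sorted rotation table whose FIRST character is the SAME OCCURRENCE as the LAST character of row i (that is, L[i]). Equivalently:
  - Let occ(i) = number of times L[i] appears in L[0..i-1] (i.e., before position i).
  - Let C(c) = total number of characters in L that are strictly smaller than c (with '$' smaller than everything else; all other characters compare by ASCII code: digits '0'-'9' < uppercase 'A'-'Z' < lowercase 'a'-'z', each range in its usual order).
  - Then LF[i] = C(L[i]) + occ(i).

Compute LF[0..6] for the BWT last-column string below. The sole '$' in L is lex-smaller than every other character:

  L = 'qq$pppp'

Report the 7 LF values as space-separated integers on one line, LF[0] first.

Char counts: '$':1, 'p':4, 'q':2
C (first-col start): C('$')=0, C('p')=1, C('q')=5
L[0]='q': occ=0, LF[0]=C('q')+0=5+0=5
L[1]='q': occ=1, LF[1]=C('q')+1=5+1=6
L[2]='$': occ=0, LF[2]=C('$')+0=0+0=0
L[3]='p': occ=0, LF[3]=C('p')+0=1+0=1
L[4]='p': occ=1, LF[4]=C('p')+1=1+1=2
L[5]='p': occ=2, LF[5]=C('p')+2=1+2=3
L[6]='p': occ=3, LF[6]=C('p')+3=1+3=4

Answer: 5 6 0 1 2 3 4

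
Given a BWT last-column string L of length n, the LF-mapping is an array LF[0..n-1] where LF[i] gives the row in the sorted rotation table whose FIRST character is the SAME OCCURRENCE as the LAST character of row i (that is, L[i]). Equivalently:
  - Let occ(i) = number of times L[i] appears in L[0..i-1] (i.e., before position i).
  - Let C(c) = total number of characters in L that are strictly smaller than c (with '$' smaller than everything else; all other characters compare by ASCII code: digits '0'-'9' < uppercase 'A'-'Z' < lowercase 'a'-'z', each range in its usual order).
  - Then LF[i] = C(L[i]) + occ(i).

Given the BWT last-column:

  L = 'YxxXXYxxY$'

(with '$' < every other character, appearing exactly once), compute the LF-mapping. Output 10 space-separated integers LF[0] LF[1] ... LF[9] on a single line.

Char counts: '$':1, 'X':2, 'Y':3, 'x':4
C (first-col start): C('$')=0, C('X')=1, C('Y')=3, C('x')=6
L[0]='Y': occ=0, LF[0]=C('Y')+0=3+0=3
L[1]='x': occ=0, LF[1]=C('x')+0=6+0=6
L[2]='x': occ=1, LF[2]=C('x')+1=6+1=7
L[3]='X': occ=0, LF[3]=C('X')+0=1+0=1
L[4]='X': occ=1, LF[4]=C('X')+1=1+1=2
L[5]='Y': occ=1, LF[5]=C('Y')+1=3+1=4
L[6]='x': occ=2, LF[6]=C('x')+2=6+2=8
L[7]='x': occ=3, LF[7]=C('x')+3=6+3=9
L[8]='Y': occ=2, LF[8]=C('Y')+2=3+2=5
L[9]='$': occ=0, LF[9]=C('$')+0=0+0=0

Answer: 3 6 7 1 2 4 8 9 5 0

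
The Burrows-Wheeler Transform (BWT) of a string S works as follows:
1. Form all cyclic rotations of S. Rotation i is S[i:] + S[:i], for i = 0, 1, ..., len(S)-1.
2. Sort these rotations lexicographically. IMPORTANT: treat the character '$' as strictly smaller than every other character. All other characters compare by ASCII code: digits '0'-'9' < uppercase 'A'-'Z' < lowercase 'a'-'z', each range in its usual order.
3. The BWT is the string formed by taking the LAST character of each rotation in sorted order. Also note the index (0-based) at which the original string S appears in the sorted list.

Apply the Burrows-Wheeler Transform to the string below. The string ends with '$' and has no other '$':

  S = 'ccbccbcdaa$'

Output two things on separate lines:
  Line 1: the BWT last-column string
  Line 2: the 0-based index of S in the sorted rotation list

All 11 rotations (rotation i = S[i:]+S[:i]):
  rot[0] = ccbccbcdaa$
  rot[1] = cbccbcdaa$c
  rot[2] = bccbcdaa$cc
  rot[3] = ccbcdaa$ccb
  rot[4] = cbcdaa$ccbc
  rot[5] = bcdaa$ccbcc
  rot[6] = cdaa$ccbccb
  rot[7] = daa$ccbccbc
  rot[8] = aa$ccbccbcd
  rot[9] = a$ccbccbcda
  rot[10] = $ccbccbcdaa
Sorted (with $ < everything):
  sorted[0] = $ccbccbcdaa  (last char: 'a')
  sorted[1] = a$ccbccbcda  (last char: 'a')
  sorted[2] = aa$ccbccbcd  (last char: 'd')
  sorted[3] = bccbcdaa$cc  (last char: 'c')
  sorted[4] = bcdaa$ccbcc  (last char: 'c')
  sorted[5] = cbccbcdaa$c  (last char: 'c')
  sorted[6] = cbcdaa$ccbc  (last char: 'c')
  sorted[7] = ccbccbcdaa$  (last char: '$')
  sorted[8] = ccbcdaa$ccb  (last char: 'b')
  sorted[9] = cdaa$ccbccb  (last char: 'b')
  sorted[10] = daa$ccbccbc  (last char: 'c')
Last column: aadcccc$bbc
Original string S is at sorted index 7

Answer: aadcccc$bbc
7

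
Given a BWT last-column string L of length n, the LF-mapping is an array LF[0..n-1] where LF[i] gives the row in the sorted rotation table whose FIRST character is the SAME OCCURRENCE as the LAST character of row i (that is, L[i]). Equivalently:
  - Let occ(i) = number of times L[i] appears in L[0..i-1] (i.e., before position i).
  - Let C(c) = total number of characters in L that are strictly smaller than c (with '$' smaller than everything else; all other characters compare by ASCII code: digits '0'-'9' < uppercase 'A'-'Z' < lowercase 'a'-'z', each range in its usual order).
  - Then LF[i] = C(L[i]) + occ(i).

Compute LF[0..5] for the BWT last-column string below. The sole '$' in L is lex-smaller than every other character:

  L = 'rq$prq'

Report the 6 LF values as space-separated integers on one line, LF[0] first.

Char counts: '$':1, 'p':1, 'q':2, 'r':2
C (first-col start): C('$')=0, C('p')=1, C('q')=2, C('r')=4
L[0]='r': occ=0, LF[0]=C('r')+0=4+0=4
L[1]='q': occ=0, LF[1]=C('q')+0=2+0=2
L[2]='$': occ=0, LF[2]=C('$')+0=0+0=0
L[3]='p': occ=0, LF[3]=C('p')+0=1+0=1
L[4]='r': occ=1, LF[4]=C('r')+1=4+1=5
L[5]='q': occ=1, LF[5]=C('q')+1=2+1=3

Answer: 4 2 0 1 5 3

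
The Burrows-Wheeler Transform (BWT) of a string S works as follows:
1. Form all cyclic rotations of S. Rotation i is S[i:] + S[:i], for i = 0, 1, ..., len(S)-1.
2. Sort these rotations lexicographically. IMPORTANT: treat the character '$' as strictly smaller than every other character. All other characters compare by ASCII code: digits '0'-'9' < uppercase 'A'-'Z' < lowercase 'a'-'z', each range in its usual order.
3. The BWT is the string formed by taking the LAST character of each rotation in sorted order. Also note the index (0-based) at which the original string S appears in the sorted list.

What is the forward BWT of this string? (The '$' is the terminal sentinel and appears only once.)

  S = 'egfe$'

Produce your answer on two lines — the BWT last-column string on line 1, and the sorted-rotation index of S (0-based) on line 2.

All 5 rotations (rotation i = S[i:]+S[:i]):
  rot[0] = egfe$
  rot[1] = gfe$e
  rot[2] = fe$eg
  rot[3] = e$egf
  rot[4] = $egfe
Sorted (with $ < everything):
  sorted[0] = $egfe  (last char: 'e')
  sorted[1] = e$egf  (last char: 'f')
  sorted[2] = egfe$  (last char: '$')
  sorted[3] = fe$eg  (last char: 'g')
  sorted[4] = gfe$e  (last char: 'e')
Last column: ef$ge
Original string S is at sorted index 2

Answer: ef$ge
2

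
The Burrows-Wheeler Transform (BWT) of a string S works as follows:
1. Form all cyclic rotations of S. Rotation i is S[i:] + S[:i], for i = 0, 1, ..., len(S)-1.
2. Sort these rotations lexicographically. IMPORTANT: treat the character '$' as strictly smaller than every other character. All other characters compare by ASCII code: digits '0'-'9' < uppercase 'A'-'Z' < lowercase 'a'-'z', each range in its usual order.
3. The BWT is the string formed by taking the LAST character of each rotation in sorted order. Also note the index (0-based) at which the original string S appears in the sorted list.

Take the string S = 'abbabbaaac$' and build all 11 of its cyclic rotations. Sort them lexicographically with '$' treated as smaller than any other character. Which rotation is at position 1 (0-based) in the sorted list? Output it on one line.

Answer: aaac$abbabb

Derivation:
All 11 rotations (rotation i = S[i:]+S[:i]):
  rot[0] = abbabbaaac$
  rot[1] = bbabbaaac$a
  rot[2] = babbaaac$ab
  rot[3] = abbaaac$abb
  rot[4] = bbaaac$abba
  rot[5] = baaac$abbab
  rot[6] = aaac$abbabb
  rot[7] = aac$abbabba
  rot[8] = ac$abbabbaa
  rot[9] = c$abbabbaaa
  rot[10] = $abbabbaaac
Sorted (with $ < everything):
  sorted[0] = $abbabbaaac
  sorted[1] = aaac$abbabb
  sorted[2] = aac$abbabba
  sorted[3] = abbaaac$abb
  sorted[4] = abbabbaaac$
  sorted[5] = ac$abbabbaa
  sorted[6] = baaac$abbab
  sorted[7] = babbaaac$ab
  sorted[8] = bbaaac$abba
  sorted[9] = bbabbaaac$a
  sorted[10] = c$abbabbaaa
sorted[1] = aaac$abbabb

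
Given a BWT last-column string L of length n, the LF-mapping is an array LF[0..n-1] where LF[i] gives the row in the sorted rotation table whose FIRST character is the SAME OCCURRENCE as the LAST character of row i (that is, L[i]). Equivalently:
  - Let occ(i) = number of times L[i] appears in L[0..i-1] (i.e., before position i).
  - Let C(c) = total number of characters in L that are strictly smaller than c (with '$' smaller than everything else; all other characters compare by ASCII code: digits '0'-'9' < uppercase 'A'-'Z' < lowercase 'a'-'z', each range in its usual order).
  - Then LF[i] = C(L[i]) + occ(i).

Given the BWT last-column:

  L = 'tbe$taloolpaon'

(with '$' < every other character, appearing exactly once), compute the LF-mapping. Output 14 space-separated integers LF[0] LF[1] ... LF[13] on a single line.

Char counts: '$':1, 'a':2, 'b':1, 'e':1, 'l':2, 'n':1, 'o':3, 'p':1, 't':2
C (first-col start): C('$')=0, C('a')=1, C('b')=3, C('e')=4, C('l')=5, C('n')=7, C('o')=8, C('p')=11, C('t')=12
L[0]='t': occ=0, LF[0]=C('t')+0=12+0=12
L[1]='b': occ=0, LF[1]=C('b')+0=3+0=3
L[2]='e': occ=0, LF[2]=C('e')+0=4+0=4
L[3]='$': occ=0, LF[3]=C('$')+0=0+0=0
L[4]='t': occ=1, LF[4]=C('t')+1=12+1=13
L[5]='a': occ=0, LF[5]=C('a')+0=1+0=1
L[6]='l': occ=0, LF[6]=C('l')+0=5+0=5
L[7]='o': occ=0, LF[7]=C('o')+0=8+0=8
L[8]='o': occ=1, LF[8]=C('o')+1=8+1=9
L[9]='l': occ=1, LF[9]=C('l')+1=5+1=6
L[10]='p': occ=0, LF[10]=C('p')+0=11+0=11
L[11]='a': occ=1, LF[11]=C('a')+1=1+1=2
L[12]='o': occ=2, LF[12]=C('o')+2=8+2=10
L[13]='n': occ=0, LF[13]=C('n')+0=7+0=7

Answer: 12 3 4 0 13 1 5 8 9 6 11 2 10 7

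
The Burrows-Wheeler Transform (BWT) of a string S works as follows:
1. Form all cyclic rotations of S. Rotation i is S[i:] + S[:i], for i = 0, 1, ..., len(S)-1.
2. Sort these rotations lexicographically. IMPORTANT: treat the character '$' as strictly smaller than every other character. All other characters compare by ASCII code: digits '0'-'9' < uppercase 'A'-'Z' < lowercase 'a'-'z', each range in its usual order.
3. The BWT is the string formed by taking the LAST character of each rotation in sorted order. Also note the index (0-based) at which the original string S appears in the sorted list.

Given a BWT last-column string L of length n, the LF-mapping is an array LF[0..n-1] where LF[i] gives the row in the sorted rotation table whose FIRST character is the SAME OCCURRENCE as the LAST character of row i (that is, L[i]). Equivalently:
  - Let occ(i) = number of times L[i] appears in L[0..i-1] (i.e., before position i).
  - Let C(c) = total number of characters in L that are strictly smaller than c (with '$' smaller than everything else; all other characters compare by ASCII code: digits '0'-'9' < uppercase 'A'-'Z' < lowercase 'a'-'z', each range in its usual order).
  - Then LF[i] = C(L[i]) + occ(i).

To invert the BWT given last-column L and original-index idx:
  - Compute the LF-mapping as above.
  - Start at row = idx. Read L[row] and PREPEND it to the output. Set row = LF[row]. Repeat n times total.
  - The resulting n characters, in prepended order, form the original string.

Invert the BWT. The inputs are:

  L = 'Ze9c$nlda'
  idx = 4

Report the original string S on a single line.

Answer: candle9Z$

Derivation:
LF mapping: 2 6 1 4 0 8 7 5 3
Walk LF starting at row 4, prepending L[row]:
  step 1: row=4, L[4]='$', prepend. Next row=LF[4]=0
  step 2: row=0, L[0]='Z', prepend. Next row=LF[0]=2
  step 3: row=2, L[2]='9', prepend. Next row=LF[2]=1
  step 4: row=1, L[1]='e', prepend. Next row=LF[1]=6
  step 5: row=6, L[6]='l', prepend. Next row=LF[6]=7
  step 6: row=7, L[7]='d', prepend. Next row=LF[7]=5
  step 7: row=5, L[5]='n', prepend. Next row=LF[5]=8
  step 8: row=8, L[8]='a', prepend. Next row=LF[8]=3
  step 9: row=3, L[3]='c', prepend. Next row=LF[3]=4
Reversed output: candle9Z$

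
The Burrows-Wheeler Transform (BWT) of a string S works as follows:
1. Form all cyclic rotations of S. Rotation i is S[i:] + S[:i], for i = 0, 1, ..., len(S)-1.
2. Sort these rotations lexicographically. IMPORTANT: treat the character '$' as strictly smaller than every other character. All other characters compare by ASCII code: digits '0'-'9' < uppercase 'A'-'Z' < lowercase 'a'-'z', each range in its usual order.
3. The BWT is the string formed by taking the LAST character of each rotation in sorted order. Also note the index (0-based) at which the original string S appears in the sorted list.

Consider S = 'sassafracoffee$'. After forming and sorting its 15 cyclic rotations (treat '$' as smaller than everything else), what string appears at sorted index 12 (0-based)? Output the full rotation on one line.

Answer: safracoffee$sas

Derivation:
All 15 rotations (rotation i = S[i:]+S[:i]):
  rot[0] = sassafracoffee$
  rot[1] = assafracoffee$s
  rot[2] = ssafracoffee$sa
  rot[3] = safracoffee$sas
  rot[4] = afracoffee$sass
  rot[5] = fracoffee$sassa
  rot[6] = racoffee$sassaf
  rot[7] = acoffee$sassafr
  rot[8] = coffee$sassafra
  rot[9] = offee$sassafrac
  rot[10] = ffee$sassafraco
  rot[11] = fee$sassafracof
  rot[12] = ee$sassafracoff
  rot[13] = e$sassafracoffe
  rot[14] = $sassafracoffee
Sorted (with $ < everything):
  sorted[0] = $sassafracoffee
  sorted[1] = acoffee$sassafr
  sorted[2] = afracoffee$sass
  sorted[3] = assafracoffee$s
  sorted[4] = coffee$sassafra
  sorted[5] = e$sassafracoffe
  sorted[6] = ee$sassafracoff
  sorted[7] = fee$sassafracof
  sorted[8] = ffee$sassafraco
  sorted[9] = fracoffee$sassa
  sorted[10] = offee$sassafrac
  sorted[11] = racoffee$sassaf
  sorted[12] = safracoffee$sas
  sorted[13] = sassafracoffee$
  sorted[14] = ssafracoffee$sa
sorted[12] = safracoffee$sas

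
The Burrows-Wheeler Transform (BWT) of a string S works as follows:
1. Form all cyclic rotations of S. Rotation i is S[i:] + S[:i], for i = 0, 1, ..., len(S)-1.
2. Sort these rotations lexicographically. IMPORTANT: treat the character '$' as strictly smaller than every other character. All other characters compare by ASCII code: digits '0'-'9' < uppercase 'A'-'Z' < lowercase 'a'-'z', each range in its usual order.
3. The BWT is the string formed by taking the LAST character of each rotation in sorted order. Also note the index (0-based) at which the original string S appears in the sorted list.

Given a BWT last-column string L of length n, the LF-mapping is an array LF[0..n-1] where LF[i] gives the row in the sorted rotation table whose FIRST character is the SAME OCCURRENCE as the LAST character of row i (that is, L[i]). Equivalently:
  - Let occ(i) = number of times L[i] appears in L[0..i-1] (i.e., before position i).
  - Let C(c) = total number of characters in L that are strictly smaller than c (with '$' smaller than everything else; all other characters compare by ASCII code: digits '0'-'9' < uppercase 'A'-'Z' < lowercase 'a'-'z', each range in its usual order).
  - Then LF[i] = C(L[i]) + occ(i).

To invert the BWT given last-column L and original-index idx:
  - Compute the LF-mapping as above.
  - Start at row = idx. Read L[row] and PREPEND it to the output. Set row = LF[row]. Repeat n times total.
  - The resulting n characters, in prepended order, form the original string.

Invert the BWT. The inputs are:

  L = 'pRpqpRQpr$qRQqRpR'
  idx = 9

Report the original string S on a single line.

LF mapping: 8 3 9 13 10 4 1 11 16 0 14 5 2 15 6 12 7
Walk LF starting at row 9, prepending L[row]:
  step 1: row=9, L[9]='$', prepend. Next row=LF[9]=0
  step 2: row=0, L[0]='p', prepend. Next row=LF[0]=8
  step 3: row=8, L[8]='r', prepend. Next row=LF[8]=16
  step 4: row=16, L[16]='R', prepend. Next row=LF[16]=7
  step 5: row=7, L[7]='p', prepend. Next row=LF[7]=11
  step 6: row=11, L[11]='R', prepend. Next row=LF[11]=5
  step 7: row=5, L[5]='R', prepend. Next row=LF[5]=4
  step 8: row=4, L[4]='p', prepend. Next row=LF[4]=10
  step 9: row=10, L[10]='q', prepend. Next row=LF[10]=14
  step 10: row=14, L[14]='R', prepend. Next row=LF[14]=6
  step 11: row=6, L[6]='Q', prepend. Next row=LF[6]=1
  step 12: row=1, L[1]='R', prepend. Next row=LF[1]=3
  step 13: row=3, L[3]='q', prepend. Next row=LF[3]=13
  step 14: row=13, L[13]='q', prepend. Next row=LF[13]=15
  step 15: row=15, L[15]='p', prepend. Next row=LF[15]=12
  step 16: row=12, L[12]='Q', prepend. Next row=LF[12]=2
  step 17: row=2, L[2]='p', prepend. Next row=LF[2]=9
Reversed output: pQpqqRQRqpRRpRrp$

Answer: pQpqqRQRqpRRpRrp$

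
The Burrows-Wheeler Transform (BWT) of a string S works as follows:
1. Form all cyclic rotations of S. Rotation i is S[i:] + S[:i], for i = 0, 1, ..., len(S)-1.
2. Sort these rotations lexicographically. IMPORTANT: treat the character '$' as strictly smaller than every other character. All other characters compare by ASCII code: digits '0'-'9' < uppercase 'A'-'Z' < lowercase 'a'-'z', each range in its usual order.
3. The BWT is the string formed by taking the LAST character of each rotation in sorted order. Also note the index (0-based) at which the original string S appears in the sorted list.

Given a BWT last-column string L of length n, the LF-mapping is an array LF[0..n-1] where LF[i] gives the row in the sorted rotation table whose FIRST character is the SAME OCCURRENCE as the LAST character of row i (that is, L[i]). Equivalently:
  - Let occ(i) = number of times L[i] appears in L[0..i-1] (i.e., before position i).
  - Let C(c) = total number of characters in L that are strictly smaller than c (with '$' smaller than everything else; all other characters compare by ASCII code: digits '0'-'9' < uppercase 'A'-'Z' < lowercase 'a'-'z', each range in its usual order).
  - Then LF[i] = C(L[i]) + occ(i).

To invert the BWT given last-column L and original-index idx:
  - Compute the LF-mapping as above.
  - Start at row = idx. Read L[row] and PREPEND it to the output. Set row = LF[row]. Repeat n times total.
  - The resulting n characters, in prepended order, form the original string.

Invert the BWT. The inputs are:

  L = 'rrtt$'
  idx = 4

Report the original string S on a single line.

Answer: ttrr$

Derivation:
LF mapping: 1 2 3 4 0
Walk LF starting at row 4, prepending L[row]:
  step 1: row=4, L[4]='$', prepend. Next row=LF[4]=0
  step 2: row=0, L[0]='r', prepend. Next row=LF[0]=1
  step 3: row=1, L[1]='r', prepend. Next row=LF[1]=2
  step 4: row=2, L[2]='t', prepend. Next row=LF[2]=3
  step 5: row=3, L[3]='t', prepend. Next row=LF[3]=4
Reversed output: ttrr$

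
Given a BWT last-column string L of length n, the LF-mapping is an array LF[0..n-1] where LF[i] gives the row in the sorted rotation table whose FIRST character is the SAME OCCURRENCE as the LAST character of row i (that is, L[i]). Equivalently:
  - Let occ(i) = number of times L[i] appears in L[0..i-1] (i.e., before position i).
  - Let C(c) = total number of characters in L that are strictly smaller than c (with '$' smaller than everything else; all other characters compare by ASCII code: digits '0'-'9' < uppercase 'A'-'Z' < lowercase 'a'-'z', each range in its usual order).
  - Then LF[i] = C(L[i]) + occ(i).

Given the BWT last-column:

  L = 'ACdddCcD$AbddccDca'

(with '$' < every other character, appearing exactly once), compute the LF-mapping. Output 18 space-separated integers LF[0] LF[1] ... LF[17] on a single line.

Char counts: '$':1, 'A':2, 'C':2, 'D':2, 'a':1, 'b':1, 'c':4, 'd':5
C (first-col start): C('$')=0, C('A')=1, C('C')=3, C('D')=5, C('a')=7, C('b')=8, C('c')=9, C('d')=13
L[0]='A': occ=0, LF[0]=C('A')+0=1+0=1
L[1]='C': occ=0, LF[1]=C('C')+0=3+0=3
L[2]='d': occ=0, LF[2]=C('d')+0=13+0=13
L[3]='d': occ=1, LF[3]=C('d')+1=13+1=14
L[4]='d': occ=2, LF[4]=C('d')+2=13+2=15
L[5]='C': occ=1, LF[5]=C('C')+1=3+1=4
L[6]='c': occ=0, LF[6]=C('c')+0=9+0=9
L[7]='D': occ=0, LF[7]=C('D')+0=5+0=5
L[8]='$': occ=0, LF[8]=C('$')+0=0+0=0
L[9]='A': occ=1, LF[9]=C('A')+1=1+1=2
L[10]='b': occ=0, LF[10]=C('b')+0=8+0=8
L[11]='d': occ=3, LF[11]=C('d')+3=13+3=16
L[12]='d': occ=4, LF[12]=C('d')+4=13+4=17
L[13]='c': occ=1, LF[13]=C('c')+1=9+1=10
L[14]='c': occ=2, LF[14]=C('c')+2=9+2=11
L[15]='D': occ=1, LF[15]=C('D')+1=5+1=6
L[16]='c': occ=3, LF[16]=C('c')+3=9+3=12
L[17]='a': occ=0, LF[17]=C('a')+0=7+0=7

Answer: 1 3 13 14 15 4 9 5 0 2 8 16 17 10 11 6 12 7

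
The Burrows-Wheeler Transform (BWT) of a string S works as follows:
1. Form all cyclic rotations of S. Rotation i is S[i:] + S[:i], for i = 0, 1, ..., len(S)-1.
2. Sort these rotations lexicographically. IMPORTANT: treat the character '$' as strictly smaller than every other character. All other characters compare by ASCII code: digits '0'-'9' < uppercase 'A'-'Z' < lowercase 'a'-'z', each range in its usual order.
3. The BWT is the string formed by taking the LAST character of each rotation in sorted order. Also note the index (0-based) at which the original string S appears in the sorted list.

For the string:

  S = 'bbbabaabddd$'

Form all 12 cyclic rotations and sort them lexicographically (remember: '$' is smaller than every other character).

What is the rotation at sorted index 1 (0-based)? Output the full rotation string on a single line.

All 12 rotations (rotation i = S[i:]+S[:i]):
  rot[0] = bbbabaabddd$
  rot[1] = bbabaabddd$b
  rot[2] = babaabddd$bb
  rot[3] = abaabddd$bbb
  rot[4] = baabddd$bbba
  rot[5] = aabddd$bbbab
  rot[6] = abddd$bbbaba
  rot[7] = bddd$bbbabaa
  rot[8] = ddd$bbbabaab
  rot[9] = dd$bbbabaabd
  rot[10] = d$bbbabaabdd
  rot[11] = $bbbabaabddd
Sorted (with $ < everything):
  sorted[0] = $bbbabaabddd
  sorted[1] = aabddd$bbbab
  sorted[2] = abaabddd$bbb
  sorted[3] = abddd$bbbaba
  sorted[4] = baabddd$bbba
  sorted[5] = babaabddd$bb
  sorted[6] = bbabaabddd$b
  sorted[7] = bbbabaabddd$
  sorted[8] = bddd$bbbabaa
  sorted[9] = d$bbbabaabdd
  sorted[10] = dd$bbbabaabd
  sorted[11] = ddd$bbbabaab
sorted[1] = aabddd$bbbab

Answer: aabddd$bbbab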